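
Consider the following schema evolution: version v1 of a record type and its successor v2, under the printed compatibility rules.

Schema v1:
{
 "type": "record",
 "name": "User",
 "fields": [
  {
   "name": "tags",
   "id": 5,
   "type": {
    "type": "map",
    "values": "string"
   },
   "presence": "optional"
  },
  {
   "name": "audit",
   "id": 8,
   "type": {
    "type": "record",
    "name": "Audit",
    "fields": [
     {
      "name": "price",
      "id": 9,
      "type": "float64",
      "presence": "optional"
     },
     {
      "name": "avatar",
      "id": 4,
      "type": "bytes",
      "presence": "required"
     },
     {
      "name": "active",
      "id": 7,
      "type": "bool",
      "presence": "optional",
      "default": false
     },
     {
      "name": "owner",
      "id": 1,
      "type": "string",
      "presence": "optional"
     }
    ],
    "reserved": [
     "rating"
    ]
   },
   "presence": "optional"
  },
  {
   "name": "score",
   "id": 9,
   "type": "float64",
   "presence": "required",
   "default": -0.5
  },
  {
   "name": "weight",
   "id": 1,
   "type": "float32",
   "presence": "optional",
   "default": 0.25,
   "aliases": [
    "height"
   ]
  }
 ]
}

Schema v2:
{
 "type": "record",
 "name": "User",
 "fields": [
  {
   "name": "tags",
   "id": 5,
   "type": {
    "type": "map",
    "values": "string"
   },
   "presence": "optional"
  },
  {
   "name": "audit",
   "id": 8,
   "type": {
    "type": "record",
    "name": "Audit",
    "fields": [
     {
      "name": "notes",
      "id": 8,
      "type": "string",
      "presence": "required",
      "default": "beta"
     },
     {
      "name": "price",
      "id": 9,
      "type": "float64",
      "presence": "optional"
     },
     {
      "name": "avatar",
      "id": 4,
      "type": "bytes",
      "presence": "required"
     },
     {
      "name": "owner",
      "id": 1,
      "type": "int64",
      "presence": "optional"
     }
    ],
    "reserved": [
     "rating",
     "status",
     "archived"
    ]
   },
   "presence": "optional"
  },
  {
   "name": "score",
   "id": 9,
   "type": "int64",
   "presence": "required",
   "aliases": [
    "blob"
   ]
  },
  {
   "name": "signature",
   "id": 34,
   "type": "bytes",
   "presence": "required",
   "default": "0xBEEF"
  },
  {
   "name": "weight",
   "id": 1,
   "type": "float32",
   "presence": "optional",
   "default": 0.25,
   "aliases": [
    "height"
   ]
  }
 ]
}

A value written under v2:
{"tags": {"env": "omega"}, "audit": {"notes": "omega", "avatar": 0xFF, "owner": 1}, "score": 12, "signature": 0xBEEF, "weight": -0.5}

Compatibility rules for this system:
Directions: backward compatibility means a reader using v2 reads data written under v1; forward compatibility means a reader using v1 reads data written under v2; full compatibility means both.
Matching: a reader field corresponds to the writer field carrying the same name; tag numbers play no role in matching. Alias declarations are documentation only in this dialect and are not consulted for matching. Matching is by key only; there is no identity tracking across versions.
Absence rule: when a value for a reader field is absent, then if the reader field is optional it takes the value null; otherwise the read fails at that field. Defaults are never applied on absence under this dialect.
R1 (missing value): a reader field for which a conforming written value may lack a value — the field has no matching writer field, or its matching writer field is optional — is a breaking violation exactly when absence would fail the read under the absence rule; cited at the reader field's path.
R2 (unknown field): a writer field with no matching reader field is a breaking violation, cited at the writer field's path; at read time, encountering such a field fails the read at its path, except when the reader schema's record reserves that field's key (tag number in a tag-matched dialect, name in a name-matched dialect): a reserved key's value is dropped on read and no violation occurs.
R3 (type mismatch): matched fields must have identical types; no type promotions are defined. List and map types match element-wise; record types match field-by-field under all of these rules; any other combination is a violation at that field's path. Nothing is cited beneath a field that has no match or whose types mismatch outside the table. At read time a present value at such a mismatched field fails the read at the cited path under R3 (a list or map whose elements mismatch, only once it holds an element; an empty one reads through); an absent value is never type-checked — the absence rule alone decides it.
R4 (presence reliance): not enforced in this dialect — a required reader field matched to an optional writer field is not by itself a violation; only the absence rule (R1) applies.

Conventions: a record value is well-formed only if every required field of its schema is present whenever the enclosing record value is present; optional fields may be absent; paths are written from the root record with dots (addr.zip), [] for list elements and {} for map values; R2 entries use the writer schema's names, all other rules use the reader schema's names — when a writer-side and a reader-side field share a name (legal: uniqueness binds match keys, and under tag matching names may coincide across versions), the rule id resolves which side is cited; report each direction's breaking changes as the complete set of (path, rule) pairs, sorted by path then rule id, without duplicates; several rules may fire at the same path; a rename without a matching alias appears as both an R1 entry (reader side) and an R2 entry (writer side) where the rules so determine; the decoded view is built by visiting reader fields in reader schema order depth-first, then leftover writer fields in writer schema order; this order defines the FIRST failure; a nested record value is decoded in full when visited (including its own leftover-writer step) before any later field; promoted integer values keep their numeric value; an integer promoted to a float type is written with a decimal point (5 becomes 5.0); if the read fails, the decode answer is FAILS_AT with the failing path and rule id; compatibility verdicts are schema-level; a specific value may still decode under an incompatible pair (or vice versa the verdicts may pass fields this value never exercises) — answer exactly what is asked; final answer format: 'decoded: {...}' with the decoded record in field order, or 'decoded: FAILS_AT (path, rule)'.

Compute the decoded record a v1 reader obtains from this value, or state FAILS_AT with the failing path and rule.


the writer's type comes first in each User pair
decoding the User value with the v1 reader:
  tags := {"env": "omega"}
  audit.price := null (absent, optional -> null)
  audit.avatar := 0xFF
  audit.active := null (absent, optional -> null)
  read fails at audit.owner under R3
  => FAILS_AT (audit.owner, R3)
the other User changes do not affect what is asked:
  added field notes to record Audit: required string, tag 8, default "beta" (in v2 it sits immediately before price) -> schema-level compatibility only; this User value's decode is unchanged
  field score in record User: type float64 changed to int64 (its default is dropped) -> schema-level compatibility only; this User value's decode is unchanged
  removed field active from record Audit -> schema-level compatibility only; this User value's decode is unchanged
  added field signature to record User: required bytes, tag 34, default 0xBEEF (in v2 it sits immediately before weight) -> schema-level compatibility only; this User value's decode is unchanged

decoded: FAILS_AT (audit.owner, R3)


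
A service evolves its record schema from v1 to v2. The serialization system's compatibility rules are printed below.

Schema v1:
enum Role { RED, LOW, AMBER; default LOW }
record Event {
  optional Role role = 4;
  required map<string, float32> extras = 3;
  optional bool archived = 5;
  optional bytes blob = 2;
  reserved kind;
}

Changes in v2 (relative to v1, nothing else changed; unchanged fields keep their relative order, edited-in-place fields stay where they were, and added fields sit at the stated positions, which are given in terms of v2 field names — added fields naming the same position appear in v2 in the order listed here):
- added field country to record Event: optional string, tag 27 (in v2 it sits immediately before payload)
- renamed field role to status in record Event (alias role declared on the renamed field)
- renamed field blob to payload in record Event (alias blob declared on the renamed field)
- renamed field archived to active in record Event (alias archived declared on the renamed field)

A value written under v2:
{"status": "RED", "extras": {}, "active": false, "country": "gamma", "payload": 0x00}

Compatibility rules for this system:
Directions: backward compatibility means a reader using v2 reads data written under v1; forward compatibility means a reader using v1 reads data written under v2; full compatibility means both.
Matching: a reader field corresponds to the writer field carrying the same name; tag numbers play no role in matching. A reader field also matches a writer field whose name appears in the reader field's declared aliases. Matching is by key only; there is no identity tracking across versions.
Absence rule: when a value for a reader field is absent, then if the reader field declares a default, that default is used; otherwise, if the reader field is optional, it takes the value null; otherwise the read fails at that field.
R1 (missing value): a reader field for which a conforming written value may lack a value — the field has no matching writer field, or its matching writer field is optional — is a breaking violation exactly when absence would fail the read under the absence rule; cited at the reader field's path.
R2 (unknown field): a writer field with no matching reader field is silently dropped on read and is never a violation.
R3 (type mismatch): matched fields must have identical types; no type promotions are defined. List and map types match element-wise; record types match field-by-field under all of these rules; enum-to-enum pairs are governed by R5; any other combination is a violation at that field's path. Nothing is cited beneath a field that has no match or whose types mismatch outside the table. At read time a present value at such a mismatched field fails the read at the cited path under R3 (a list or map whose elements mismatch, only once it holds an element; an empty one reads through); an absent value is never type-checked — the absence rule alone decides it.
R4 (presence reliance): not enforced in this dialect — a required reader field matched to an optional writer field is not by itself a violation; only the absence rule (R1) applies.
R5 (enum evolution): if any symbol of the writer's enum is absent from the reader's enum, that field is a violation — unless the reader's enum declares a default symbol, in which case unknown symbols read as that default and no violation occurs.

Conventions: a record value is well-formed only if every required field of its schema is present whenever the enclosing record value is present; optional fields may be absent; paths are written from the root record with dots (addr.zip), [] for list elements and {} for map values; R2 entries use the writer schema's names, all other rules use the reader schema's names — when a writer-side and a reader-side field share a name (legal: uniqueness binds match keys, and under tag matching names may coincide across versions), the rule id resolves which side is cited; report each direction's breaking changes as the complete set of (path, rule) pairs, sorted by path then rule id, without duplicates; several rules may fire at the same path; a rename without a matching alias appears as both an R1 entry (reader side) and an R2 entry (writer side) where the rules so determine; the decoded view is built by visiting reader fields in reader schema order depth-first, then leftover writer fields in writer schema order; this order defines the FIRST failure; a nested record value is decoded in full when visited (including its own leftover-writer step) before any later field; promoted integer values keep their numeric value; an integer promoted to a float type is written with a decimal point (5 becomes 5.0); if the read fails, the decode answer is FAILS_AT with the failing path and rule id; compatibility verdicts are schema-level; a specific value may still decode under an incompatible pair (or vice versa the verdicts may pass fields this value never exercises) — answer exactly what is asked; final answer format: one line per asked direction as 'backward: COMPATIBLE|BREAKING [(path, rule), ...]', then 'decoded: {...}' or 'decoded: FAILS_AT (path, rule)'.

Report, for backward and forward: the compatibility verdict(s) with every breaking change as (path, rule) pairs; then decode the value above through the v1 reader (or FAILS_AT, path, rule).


backward: COMPATIBLE []; forward: COMPATIBLE []; decoded: {"role": null, "extras": {}, "archived": null, "blob": null}

arrows below run writer -> reader for Event
backward for Event (reader v2, writer v1):
  writer optional, Role -> Role: reader status maps from writer role
  writer required, map<string, float32> -> map<string, float32>: reader extras maps from writer extras
  writer optional, bool -> bool: reader active maps from writer archived
  country: no writer match
  writer optional, bytes -> bytes: reader payload maps from writer blob
  nothing fires on Event: backward is COMPATIBLE
forward for Event (reader v1, writer v2):
  role: no writer match
  writer required, map<string, float32> -> map<string, float32>: reader extras maps from writer extras
  archived: no writer match
  blob: no writer match
  writer field status has no reader counterpart
  writer field active has no reader counterpart
  writer field country has no reader counterpart
  writer field payload has no reader counterpart
  nothing fires on Event: forward is COMPATIBLE
decode (reader v1):
  role := null (absent, optional -> null)
  extras := {}
  archived := null (absent, optional -> null)
  blob := null (absent, optional -> null)
  writer status: unknown -> dropped
  writer active: unknown -> dropped
  writer country: unknown -> dropped
  writer payload: unknown -> dropped
  => decoded: {"role": null, "extras": {}, "archived": null, "blob": null}


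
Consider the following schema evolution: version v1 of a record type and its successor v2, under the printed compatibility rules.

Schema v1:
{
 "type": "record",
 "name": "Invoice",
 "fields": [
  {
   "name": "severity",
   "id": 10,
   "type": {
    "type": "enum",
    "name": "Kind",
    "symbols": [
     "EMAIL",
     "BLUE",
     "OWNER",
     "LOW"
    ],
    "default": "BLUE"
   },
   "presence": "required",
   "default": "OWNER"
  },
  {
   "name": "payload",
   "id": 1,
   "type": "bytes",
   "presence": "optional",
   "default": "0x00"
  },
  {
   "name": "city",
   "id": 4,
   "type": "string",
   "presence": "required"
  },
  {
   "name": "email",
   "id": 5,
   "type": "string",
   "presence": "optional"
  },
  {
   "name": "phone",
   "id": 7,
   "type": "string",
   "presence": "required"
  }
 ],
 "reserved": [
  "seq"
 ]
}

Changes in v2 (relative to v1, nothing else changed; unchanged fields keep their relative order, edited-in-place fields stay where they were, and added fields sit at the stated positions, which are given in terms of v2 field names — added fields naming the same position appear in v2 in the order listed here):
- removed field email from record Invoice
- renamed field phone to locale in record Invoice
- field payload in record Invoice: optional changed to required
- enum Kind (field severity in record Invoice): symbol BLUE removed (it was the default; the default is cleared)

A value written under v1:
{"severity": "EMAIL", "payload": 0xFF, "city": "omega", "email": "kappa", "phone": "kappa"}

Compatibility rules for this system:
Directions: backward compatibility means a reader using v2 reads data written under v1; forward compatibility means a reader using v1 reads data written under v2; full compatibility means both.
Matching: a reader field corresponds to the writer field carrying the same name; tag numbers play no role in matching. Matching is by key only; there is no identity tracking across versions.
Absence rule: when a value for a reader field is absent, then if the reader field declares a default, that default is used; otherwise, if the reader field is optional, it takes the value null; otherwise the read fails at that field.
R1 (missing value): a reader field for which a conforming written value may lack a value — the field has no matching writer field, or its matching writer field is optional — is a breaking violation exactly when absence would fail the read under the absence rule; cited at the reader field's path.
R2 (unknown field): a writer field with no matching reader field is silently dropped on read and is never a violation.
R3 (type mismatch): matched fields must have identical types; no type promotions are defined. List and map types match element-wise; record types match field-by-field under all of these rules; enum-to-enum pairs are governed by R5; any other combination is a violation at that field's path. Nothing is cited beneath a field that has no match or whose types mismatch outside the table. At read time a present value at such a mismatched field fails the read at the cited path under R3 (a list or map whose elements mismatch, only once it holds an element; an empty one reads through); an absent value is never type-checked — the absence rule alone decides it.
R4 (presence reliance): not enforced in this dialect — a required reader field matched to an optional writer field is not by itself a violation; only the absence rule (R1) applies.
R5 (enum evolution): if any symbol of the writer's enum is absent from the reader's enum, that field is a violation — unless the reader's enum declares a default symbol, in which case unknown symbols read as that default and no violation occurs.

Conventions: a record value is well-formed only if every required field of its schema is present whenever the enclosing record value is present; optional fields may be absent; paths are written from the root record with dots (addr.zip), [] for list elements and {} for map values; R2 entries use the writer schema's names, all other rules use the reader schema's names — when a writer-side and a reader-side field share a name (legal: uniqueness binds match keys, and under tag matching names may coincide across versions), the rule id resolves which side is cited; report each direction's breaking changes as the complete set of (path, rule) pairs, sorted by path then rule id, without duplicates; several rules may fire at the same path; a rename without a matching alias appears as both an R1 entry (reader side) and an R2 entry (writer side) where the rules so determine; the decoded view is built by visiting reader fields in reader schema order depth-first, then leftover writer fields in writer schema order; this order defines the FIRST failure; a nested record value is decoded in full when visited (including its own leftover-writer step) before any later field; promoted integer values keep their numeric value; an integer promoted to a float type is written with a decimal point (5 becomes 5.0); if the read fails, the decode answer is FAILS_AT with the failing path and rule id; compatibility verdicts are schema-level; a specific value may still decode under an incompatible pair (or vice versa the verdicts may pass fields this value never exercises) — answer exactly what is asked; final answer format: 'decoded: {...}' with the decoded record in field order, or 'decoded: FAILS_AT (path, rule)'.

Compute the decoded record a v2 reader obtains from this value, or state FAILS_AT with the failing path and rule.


arrows below run writer -> reader for Invoice
decode (reader v2):
  severity := "EMAIL"
  payload := 0xFF
  city := "omega"
  read fails at locale under R1 (no fill)
  => FAILS_AT (locale, R1)
diffs on Invoice not affecting the asked answer:
  removed field email from record Invoice -> triggers nothing under the printed rules; the Invoice answer is the same either way
  field payload in record Invoice: optional changed to required -> triggers nothing under the printed rules; the Invoice answer is the same either way
  enum Kind (field severity in record Invoice): symbol BLUE removed (it was the default; the default is cleared) -> changes Invoice's schema-level verdicts only — the decode of this value is the same

decoded: FAILS_AT (locale, R1)


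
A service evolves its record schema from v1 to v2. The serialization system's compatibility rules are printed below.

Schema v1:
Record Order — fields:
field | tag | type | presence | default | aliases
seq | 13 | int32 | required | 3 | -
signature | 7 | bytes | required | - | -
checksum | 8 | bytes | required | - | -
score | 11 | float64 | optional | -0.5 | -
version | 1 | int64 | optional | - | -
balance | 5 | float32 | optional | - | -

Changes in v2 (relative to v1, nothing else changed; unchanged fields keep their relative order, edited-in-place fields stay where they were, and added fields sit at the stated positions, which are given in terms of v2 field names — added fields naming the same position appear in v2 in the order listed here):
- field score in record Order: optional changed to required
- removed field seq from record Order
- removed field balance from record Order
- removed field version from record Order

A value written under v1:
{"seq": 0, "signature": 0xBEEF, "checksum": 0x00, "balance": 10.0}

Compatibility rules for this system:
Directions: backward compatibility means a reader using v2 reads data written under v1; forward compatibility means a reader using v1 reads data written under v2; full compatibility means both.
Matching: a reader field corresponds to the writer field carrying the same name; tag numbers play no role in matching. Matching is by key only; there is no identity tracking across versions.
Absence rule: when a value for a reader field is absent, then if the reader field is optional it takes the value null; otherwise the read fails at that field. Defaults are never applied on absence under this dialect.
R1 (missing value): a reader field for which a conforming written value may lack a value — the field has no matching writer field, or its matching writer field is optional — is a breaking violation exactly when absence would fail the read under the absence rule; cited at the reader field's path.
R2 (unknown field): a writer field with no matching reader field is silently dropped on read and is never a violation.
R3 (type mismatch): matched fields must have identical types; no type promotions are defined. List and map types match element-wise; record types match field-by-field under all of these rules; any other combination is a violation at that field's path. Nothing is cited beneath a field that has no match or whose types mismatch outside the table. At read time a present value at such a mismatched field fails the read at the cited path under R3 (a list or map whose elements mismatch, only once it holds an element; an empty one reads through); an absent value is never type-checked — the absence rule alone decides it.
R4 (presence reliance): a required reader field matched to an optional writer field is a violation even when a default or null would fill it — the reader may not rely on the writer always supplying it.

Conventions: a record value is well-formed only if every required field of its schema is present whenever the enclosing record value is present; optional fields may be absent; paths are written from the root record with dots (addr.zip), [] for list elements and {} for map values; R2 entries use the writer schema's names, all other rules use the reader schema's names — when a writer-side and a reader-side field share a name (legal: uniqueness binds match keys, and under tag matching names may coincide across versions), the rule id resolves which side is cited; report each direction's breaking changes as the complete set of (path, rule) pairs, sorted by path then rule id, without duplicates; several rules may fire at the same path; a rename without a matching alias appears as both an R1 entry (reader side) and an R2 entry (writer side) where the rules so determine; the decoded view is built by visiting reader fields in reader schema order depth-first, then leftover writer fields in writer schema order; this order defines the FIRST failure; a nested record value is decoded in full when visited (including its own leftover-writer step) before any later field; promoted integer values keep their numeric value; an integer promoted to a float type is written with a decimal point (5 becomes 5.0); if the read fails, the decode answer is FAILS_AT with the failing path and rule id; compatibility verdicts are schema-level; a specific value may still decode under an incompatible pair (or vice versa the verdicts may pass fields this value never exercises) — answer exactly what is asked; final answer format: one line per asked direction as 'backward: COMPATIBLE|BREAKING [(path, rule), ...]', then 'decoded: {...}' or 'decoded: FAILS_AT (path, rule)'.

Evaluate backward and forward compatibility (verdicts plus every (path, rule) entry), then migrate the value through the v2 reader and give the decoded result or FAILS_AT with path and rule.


arrows below run writer -> reader for Order
backward analysis of Order with v2 as reader and v1 as writer:
  signature: paired with writer signature (bytes -> bytes; writer required)
  checksum: paired with writer checksum (bytes -> bytes; writer required)
  score: paired with writer score (float64 -> float64; writer optional)
  seq (writer side), unknown to reader
  version (writer side), unknown to reader
  balance (writer side), unknown to reader
  R1 fires at score
  R4 fires at score
  => backward verdict for Order: BREAKING, 2 violation(s)
forward analysis of Order with v1 as reader and v2 as writer:
  seq has no writer counterpart
  signature: paired with writer signature (bytes -> bytes; writer required)
  checksum: paired with writer checksum (bytes -> bytes; writer required)
  score: paired with writer score (float64 -> float64; writer required)
  version has no writer counterpart
  balance has no writer counterpart
  R1 fires at seq
  => forward verdict for Order: BREAKING, 1 violation(s)
migrating the Order value to v2:
  signature := 0xBEEF
  checksum := 0x00
  read fails at score under R1 (no fill)
  => FAILS_AT (score, R1)

backward: BREAKING [(score, R1), (score, R4)]; forward: BREAKING [(seq, R1)]; decoded: FAILS_AT (score, R1)


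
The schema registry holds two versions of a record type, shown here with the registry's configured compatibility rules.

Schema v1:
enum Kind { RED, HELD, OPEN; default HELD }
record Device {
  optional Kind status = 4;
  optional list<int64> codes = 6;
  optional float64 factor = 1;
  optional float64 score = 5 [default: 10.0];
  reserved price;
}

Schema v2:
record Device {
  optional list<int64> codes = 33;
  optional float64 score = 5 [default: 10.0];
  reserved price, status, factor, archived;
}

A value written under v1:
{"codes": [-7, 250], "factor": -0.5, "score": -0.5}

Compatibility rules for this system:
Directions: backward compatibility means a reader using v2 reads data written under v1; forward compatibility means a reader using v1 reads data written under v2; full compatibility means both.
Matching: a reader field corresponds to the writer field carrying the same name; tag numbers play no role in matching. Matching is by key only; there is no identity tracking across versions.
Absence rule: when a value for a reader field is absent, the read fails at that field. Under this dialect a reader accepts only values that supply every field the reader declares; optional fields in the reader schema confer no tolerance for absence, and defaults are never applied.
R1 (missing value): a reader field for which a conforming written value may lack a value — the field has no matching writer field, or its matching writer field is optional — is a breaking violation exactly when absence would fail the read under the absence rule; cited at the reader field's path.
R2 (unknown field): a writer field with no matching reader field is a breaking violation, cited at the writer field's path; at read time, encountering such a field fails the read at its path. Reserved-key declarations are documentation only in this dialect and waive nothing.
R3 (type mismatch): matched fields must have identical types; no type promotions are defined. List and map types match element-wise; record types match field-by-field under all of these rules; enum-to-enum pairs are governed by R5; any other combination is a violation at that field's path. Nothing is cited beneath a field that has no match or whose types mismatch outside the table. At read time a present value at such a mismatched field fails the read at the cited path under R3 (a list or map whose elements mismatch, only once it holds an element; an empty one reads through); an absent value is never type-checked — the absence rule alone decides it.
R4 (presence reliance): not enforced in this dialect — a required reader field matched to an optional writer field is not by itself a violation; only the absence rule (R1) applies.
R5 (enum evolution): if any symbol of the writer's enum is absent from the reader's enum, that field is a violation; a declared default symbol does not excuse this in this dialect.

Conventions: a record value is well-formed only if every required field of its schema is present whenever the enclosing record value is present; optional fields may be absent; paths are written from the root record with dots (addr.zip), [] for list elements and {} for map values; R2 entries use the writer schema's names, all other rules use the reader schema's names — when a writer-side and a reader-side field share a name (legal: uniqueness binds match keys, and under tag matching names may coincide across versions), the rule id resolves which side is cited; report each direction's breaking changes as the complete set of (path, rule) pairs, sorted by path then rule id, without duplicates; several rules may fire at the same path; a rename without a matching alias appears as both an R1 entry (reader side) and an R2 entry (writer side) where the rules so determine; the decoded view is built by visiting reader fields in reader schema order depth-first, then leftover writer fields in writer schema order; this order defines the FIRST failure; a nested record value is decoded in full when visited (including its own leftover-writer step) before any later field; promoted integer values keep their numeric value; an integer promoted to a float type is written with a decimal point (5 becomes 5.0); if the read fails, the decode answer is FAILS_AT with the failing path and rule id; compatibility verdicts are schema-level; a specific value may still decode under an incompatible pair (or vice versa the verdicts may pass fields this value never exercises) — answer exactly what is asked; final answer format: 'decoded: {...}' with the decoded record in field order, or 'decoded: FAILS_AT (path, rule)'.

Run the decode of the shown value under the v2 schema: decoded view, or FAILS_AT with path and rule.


decoded: FAILS_AT (factor, R2)

in Device below, arrows point writer -> reader
decode walk for Device under reader schema v2:
  codes := [-7, 250]
  score := -0.5
  read fails at factor under R2 (unknown field)
  => FAILS_AT (factor, R2)
checking off the Device differences that do not matter here:
  field codes in record Device: tag 6 changed to 33 -> no rule fires on it and the decoded Device view is identical with or without it


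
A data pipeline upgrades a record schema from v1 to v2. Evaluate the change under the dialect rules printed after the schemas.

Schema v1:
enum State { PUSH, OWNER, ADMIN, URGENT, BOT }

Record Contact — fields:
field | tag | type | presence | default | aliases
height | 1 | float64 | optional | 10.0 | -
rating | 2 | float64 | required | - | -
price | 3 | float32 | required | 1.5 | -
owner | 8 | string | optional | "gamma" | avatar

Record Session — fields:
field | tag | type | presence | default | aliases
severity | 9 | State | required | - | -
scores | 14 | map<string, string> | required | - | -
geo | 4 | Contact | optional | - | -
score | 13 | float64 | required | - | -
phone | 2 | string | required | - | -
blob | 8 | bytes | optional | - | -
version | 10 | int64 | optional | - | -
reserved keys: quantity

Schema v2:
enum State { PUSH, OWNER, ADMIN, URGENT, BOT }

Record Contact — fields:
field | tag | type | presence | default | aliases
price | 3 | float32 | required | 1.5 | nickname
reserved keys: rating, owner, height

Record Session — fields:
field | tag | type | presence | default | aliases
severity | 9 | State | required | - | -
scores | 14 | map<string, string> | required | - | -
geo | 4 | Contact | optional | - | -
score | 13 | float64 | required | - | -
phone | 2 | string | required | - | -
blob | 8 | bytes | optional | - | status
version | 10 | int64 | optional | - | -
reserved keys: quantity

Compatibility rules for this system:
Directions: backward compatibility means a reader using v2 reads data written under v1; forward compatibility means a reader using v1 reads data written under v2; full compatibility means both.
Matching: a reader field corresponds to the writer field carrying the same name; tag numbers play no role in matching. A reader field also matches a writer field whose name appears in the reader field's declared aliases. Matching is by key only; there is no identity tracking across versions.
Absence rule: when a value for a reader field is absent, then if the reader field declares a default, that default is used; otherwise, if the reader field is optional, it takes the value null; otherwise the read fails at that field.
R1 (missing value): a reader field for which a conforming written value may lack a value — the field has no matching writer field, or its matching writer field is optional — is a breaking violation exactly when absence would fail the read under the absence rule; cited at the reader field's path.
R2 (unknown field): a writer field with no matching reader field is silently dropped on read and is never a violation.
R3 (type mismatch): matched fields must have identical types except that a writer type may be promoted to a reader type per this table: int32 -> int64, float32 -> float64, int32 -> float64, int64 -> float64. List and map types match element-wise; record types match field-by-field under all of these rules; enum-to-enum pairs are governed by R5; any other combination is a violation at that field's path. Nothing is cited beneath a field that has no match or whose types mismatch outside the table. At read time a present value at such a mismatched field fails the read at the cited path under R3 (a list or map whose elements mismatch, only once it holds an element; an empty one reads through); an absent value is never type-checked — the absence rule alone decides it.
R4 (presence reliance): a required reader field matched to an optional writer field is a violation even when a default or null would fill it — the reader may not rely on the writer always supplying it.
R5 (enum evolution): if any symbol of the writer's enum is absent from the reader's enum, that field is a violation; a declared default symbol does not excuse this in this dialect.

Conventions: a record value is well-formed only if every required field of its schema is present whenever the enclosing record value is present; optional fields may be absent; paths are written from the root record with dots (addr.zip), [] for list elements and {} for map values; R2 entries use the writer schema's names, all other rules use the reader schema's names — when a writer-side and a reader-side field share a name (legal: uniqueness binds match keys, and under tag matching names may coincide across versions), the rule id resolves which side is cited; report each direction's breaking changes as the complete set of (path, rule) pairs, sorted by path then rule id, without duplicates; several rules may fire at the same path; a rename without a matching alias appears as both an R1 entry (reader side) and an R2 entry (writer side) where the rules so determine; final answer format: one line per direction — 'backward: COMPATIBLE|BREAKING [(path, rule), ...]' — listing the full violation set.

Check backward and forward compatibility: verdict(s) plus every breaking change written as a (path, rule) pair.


backward: COMPATIBLE []; forward: BREAKING [(geo.rating, R1)]

arrows below run writer -> reader for Session
checking backward for Session: reader v2 against writer v1:
  severity: State -> State, writer required; from severity
  scores: map<string, string> -> map<string, string>, writer required; from scores
  geo: Contact -> Contact, writer optional; from geo
  score: float64 -> float64, writer required; from score
  phone: string -> string, writer required; from phone
  blob: bytes -> bytes, writer optional; from blob
  version: int64 -> int64, writer optional; from version
  geo.price: float32 -> float32, writer required; from geo.price
  geo.height (writer side), unknown to reader
  geo.rating (writer side), unknown to reader
  geo.owner (writer side), unknown to reader
  => backward: COMPATIBLE
checking forward for Session: reader v1 against writer v2:
  severity: State -> State, writer required; from severity
  scores: map<string, string> -> map<string, string>, writer required; from scores
  geo: Contact -> Contact, writer optional; from geo
  score: float64 -> float64, writer required; from score
  phone: string -> string, writer required; from phone
  blob: bytes -> bytes, writer optional; from blob
  version: int64 -> int64, writer optional; from version
  geo.height has no writer counterpart
  geo.rating has no writer counterpart
  geo.price: float32 -> float32, writer required; from geo.price
  geo.owner has no writer counterpart
  R1 fires at geo.rating
  => forward verdict for Session: BREAKING, 1 violation(s)


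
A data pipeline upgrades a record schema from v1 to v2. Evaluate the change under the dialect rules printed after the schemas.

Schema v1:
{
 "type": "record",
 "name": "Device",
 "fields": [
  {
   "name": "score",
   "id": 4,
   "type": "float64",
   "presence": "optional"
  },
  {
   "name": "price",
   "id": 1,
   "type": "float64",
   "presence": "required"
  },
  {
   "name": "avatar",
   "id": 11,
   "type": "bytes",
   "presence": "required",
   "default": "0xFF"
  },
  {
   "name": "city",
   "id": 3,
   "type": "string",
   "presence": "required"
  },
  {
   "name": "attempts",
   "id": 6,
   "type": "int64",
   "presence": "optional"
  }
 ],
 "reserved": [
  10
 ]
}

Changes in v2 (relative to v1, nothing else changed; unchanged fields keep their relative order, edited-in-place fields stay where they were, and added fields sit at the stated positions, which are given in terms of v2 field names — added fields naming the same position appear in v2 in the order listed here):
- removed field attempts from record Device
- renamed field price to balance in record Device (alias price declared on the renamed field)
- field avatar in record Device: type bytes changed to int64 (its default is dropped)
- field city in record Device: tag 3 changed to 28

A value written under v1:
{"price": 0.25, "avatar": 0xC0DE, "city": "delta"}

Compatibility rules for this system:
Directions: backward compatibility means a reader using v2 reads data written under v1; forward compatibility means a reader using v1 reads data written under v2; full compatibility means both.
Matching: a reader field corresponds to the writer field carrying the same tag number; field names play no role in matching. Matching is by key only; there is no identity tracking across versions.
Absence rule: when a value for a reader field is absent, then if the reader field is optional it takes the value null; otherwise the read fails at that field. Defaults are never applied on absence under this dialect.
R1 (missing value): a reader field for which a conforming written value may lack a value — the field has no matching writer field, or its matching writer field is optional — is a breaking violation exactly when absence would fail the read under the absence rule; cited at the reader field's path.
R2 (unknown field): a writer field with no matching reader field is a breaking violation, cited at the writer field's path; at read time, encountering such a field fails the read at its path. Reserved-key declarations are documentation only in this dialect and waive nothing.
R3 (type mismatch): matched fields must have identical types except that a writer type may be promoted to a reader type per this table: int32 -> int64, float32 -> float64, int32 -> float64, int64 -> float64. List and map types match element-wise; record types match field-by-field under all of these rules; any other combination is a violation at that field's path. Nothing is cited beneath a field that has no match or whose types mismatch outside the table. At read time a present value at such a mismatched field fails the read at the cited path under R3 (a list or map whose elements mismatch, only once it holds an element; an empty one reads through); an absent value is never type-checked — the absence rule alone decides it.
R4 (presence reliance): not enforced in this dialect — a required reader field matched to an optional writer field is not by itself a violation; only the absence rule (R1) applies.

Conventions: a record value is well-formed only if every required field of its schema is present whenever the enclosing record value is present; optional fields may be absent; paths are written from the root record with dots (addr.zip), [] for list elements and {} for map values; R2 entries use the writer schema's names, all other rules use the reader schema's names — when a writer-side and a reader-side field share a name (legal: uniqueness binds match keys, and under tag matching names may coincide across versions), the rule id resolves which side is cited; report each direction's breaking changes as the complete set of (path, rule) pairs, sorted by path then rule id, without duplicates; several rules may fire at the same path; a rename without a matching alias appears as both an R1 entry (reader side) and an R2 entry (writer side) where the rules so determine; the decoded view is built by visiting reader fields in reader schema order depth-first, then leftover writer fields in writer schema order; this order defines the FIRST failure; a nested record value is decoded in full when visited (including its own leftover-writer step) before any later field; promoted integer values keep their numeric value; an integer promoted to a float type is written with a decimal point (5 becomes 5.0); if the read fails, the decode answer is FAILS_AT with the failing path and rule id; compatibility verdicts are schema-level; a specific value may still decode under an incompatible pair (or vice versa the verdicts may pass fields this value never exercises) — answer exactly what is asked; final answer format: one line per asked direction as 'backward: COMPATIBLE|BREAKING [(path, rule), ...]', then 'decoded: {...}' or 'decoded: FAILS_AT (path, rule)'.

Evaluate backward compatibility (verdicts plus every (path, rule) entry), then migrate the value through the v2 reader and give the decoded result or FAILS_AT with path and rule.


backward: BREAKING [(attempts, R2), (avatar, R3), (city, R1), (city, R2)]; decoded: FAILS_AT (avatar, R3)

the writer's type comes first in each Device pair
backward on Device — v2 reading data written by v1:
  score: paired with writer score (float64 -> float64; writer optional)
  balance: paired with writer price (float64 -> float64; writer required)
  avatar: paired with writer avatar (bytes -> int64; writer required)
  city: no writer-side match
  writer field city has no reader counterpart
  writer field attempts has no reader counterpart
  breaking: (attempts, R2)
  breaking: (avatar, R3)
  breaking: (city, R1)
  breaking: (city, R2)
  => backward: BREAKING (4)
migrating the Device value to v2:
  score := null (not supplied -> null)
  balance := 0.25 (from writer price)
  read fails at avatar under R3
  => FAILS_AT (avatar, R3)
the other Device changes do not affect what is asked:
  renamed field price to balance in record Device (alias price declared on the renamed field) -> triggers nothing under Device's printed rules — same verdict
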